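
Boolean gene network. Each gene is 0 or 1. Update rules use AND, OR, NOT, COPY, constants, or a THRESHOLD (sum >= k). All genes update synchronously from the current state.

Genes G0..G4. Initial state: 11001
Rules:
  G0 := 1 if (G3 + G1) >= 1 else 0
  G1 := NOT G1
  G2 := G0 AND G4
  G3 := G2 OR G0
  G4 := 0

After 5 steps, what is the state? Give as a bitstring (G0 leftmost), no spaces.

Step 1: G0=(0+1>=1)=1 G1=NOT G1=NOT 1=0 G2=G0&G4=1&1=1 G3=G2|G0=0|1=1 G4=0(const) -> 10110
Step 2: G0=(1+0>=1)=1 G1=NOT G1=NOT 0=1 G2=G0&G4=1&0=0 G3=G2|G0=1|1=1 G4=0(const) -> 11010
Step 3: G0=(1+1>=1)=1 G1=NOT G1=NOT 1=0 G2=G0&G4=1&0=0 G3=G2|G0=0|1=1 G4=0(const) -> 10010
Step 4: G0=(1+0>=1)=1 G1=NOT G1=NOT 0=1 G2=G0&G4=1&0=0 G3=G2|G0=0|1=1 G4=0(const) -> 11010
Step 5: G0=(1+1>=1)=1 G1=NOT G1=NOT 1=0 G2=G0&G4=1&0=0 G3=G2|G0=0|1=1 G4=0(const) -> 10010

10010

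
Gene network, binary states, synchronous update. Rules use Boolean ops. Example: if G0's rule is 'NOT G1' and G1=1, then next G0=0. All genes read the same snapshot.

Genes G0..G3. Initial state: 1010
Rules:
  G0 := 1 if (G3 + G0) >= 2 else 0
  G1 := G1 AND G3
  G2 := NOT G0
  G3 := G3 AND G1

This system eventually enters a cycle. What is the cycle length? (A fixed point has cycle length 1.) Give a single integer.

Step 0: 1010
Step 1: G0=(0+1>=2)=0 G1=G1&G3=0&0=0 G2=NOT G0=NOT 1=0 G3=G3&G1=0&0=0 -> 0000
Step 2: G0=(0+0>=2)=0 G1=G1&G3=0&0=0 G2=NOT G0=NOT 0=1 G3=G3&G1=0&0=0 -> 0010
Step 3: G0=(0+0>=2)=0 G1=G1&G3=0&0=0 G2=NOT G0=NOT 0=1 G3=G3&G1=0&0=0 -> 0010
State from step 3 equals state from step 2 -> cycle length 1

Answer: 1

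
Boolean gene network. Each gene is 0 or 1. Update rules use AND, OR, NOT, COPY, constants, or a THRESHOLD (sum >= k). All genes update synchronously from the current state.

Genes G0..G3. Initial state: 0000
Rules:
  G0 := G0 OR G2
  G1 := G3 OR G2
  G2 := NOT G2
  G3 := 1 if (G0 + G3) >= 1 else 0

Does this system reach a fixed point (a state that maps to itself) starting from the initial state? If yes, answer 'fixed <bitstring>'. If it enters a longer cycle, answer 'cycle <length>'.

Answer: cycle 2

Derivation:
Step 0: 0000
Step 1: G0=G0|G2=0|0=0 G1=G3|G2=0|0=0 G2=NOT G2=NOT 0=1 G3=(0+0>=1)=0 -> 0010
Step 2: G0=G0|G2=0|1=1 G1=G3|G2=0|1=1 G2=NOT G2=NOT 1=0 G3=(0+0>=1)=0 -> 1100
Step 3: G0=G0|G2=1|0=1 G1=G3|G2=0|0=0 G2=NOT G2=NOT 0=1 G3=(1+0>=1)=1 -> 1011
Step 4: G0=G0|G2=1|1=1 G1=G3|G2=1|1=1 G2=NOT G2=NOT 1=0 G3=(1+1>=1)=1 -> 1101
Step 5: G0=G0|G2=1|0=1 G1=G3|G2=1|0=1 G2=NOT G2=NOT 0=1 G3=(1+1>=1)=1 -> 1111
Step 6: G0=G0|G2=1|1=1 G1=G3|G2=1|1=1 G2=NOT G2=NOT 1=0 G3=(1+1>=1)=1 -> 1101
Cycle of length 2 starting at step 4 -> no fixed point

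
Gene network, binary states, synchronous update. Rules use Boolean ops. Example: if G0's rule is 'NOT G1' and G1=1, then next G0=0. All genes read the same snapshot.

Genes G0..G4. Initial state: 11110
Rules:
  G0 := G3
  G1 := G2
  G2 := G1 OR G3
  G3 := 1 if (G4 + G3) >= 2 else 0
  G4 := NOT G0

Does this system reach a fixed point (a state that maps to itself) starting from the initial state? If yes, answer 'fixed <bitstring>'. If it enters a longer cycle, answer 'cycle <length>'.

Step 0: 11110
Step 1: G0=G3=1 G1=G2=1 G2=G1|G3=1|1=1 G3=(0+1>=2)=0 G4=NOT G0=NOT 1=0 -> 11100
Step 2: G0=G3=0 G1=G2=1 G2=G1|G3=1|0=1 G3=(0+0>=2)=0 G4=NOT G0=NOT 1=0 -> 01100
Step 3: G0=G3=0 G1=G2=1 G2=G1|G3=1|0=1 G3=(0+0>=2)=0 G4=NOT G0=NOT 0=1 -> 01101
Step 4: G0=G3=0 G1=G2=1 G2=G1|G3=1|0=1 G3=(1+0>=2)=0 G4=NOT G0=NOT 0=1 -> 01101
Fixed point reached at step 3: 01101

Answer: fixed 01101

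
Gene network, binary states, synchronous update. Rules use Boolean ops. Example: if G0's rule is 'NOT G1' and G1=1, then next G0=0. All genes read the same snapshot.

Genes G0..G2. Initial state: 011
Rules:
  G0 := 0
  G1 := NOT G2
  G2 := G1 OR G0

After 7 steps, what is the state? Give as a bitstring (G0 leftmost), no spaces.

Step 1: G0=0(const) G1=NOT G2=NOT 1=0 G2=G1|G0=1|0=1 -> 001
Step 2: G0=0(const) G1=NOT G2=NOT 1=0 G2=G1|G0=0|0=0 -> 000
Step 3: G0=0(const) G1=NOT G2=NOT 0=1 G2=G1|G0=0|0=0 -> 010
Step 4: G0=0(const) G1=NOT G2=NOT 0=1 G2=G1|G0=1|0=1 -> 011
Step 5: G0=0(const) G1=NOT G2=NOT 1=0 G2=G1|G0=1|0=1 -> 001
Step 6: G0=0(const) G1=NOT G2=NOT 1=0 G2=G1|G0=0|0=0 -> 000
Step 7: G0=0(const) G1=NOT G2=NOT 0=1 G2=G1|G0=0|0=0 -> 010

010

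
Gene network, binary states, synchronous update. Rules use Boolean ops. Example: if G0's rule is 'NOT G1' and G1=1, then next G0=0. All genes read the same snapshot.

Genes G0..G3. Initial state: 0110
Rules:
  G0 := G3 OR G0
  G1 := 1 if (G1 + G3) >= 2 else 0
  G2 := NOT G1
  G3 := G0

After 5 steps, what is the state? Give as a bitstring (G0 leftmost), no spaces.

Step 1: G0=G3|G0=0|0=0 G1=(1+0>=2)=0 G2=NOT G1=NOT 1=0 G3=G0=0 -> 0000
Step 2: G0=G3|G0=0|0=0 G1=(0+0>=2)=0 G2=NOT G1=NOT 0=1 G3=G0=0 -> 0010
Step 3: G0=G3|G0=0|0=0 G1=(0+0>=2)=0 G2=NOT G1=NOT 0=1 G3=G0=0 -> 0010
Step 4: G0=G3|G0=0|0=0 G1=(0+0>=2)=0 G2=NOT G1=NOT 0=1 G3=G0=0 -> 0010
Step 5: G0=G3|G0=0|0=0 G1=(0+0>=2)=0 G2=NOT G1=NOT 0=1 G3=G0=0 -> 0010

0010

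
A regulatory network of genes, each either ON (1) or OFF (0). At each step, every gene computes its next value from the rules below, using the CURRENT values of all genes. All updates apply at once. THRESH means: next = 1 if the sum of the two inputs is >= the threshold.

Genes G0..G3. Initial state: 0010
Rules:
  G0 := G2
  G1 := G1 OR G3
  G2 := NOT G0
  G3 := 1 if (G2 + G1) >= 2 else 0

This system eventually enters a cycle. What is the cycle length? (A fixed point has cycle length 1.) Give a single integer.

Step 0: 0010
Step 1: G0=G2=1 G1=G1|G3=0|0=0 G2=NOT G0=NOT 0=1 G3=(1+0>=2)=0 -> 1010
Step 2: G0=G2=1 G1=G1|G3=0|0=0 G2=NOT G0=NOT 1=0 G3=(1+0>=2)=0 -> 1000
Step 3: G0=G2=0 G1=G1|G3=0|0=0 G2=NOT G0=NOT 1=0 G3=(0+0>=2)=0 -> 0000
Step 4: G0=G2=0 G1=G1|G3=0|0=0 G2=NOT G0=NOT 0=1 G3=(0+0>=2)=0 -> 0010
State from step 4 equals state from step 0 -> cycle length 4

Answer: 4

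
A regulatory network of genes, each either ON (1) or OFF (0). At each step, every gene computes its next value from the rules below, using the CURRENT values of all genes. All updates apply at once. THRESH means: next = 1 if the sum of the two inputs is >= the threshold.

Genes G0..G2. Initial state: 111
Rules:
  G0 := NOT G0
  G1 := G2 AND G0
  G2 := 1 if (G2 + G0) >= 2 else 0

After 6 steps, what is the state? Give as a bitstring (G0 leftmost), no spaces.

Step 1: G0=NOT G0=NOT 1=0 G1=G2&G0=1&1=1 G2=(1+1>=2)=1 -> 011
Step 2: G0=NOT G0=NOT 0=1 G1=G2&G0=1&0=0 G2=(1+0>=2)=0 -> 100
Step 3: G0=NOT G0=NOT 1=0 G1=G2&G0=0&1=0 G2=(0+1>=2)=0 -> 000
Step 4: G0=NOT G0=NOT 0=1 G1=G2&G0=0&0=0 G2=(0+0>=2)=0 -> 100
Step 5: G0=NOT G0=NOT 1=0 G1=G2&G0=0&1=0 G2=(0+1>=2)=0 -> 000
Step 6: G0=NOT G0=NOT 0=1 G1=G2&G0=0&0=0 G2=(0+0>=2)=0 -> 100

100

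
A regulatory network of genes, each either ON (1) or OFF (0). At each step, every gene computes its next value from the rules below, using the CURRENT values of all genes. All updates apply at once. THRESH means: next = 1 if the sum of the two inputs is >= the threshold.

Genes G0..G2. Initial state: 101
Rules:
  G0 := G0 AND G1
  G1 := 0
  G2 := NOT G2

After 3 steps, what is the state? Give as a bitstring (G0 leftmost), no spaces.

Step 1: G0=G0&G1=1&0=0 G1=0(const) G2=NOT G2=NOT 1=0 -> 000
Step 2: G0=G0&G1=0&0=0 G1=0(const) G2=NOT G2=NOT 0=1 -> 001
Step 3: G0=G0&G1=0&0=0 G1=0(const) G2=NOT G2=NOT 1=0 -> 000

000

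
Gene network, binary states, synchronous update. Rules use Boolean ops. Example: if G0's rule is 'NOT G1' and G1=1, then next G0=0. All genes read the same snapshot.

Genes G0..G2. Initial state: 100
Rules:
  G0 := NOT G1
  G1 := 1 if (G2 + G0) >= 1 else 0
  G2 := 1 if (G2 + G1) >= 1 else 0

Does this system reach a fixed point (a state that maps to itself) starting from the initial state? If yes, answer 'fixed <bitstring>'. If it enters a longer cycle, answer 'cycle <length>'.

Answer: fixed 011

Derivation:
Step 0: 100
Step 1: G0=NOT G1=NOT 0=1 G1=(0+1>=1)=1 G2=(0+0>=1)=0 -> 110
Step 2: G0=NOT G1=NOT 1=0 G1=(0+1>=1)=1 G2=(0+1>=1)=1 -> 011
Step 3: G0=NOT G1=NOT 1=0 G1=(1+0>=1)=1 G2=(1+1>=1)=1 -> 011
Fixed point reached at step 2: 011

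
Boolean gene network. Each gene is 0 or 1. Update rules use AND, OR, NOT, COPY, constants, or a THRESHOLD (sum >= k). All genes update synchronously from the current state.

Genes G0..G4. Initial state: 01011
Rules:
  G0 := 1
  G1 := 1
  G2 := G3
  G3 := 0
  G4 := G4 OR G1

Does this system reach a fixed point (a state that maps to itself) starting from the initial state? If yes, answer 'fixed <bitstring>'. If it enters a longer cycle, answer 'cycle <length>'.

Answer: fixed 11001

Derivation:
Step 0: 01011
Step 1: G0=1(const) G1=1(const) G2=G3=1 G3=0(const) G4=G4|G1=1|1=1 -> 11101
Step 2: G0=1(const) G1=1(const) G2=G3=0 G3=0(const) G4=G4|G1=1|1=1 -> 11001
Step 3: G0=1(const) G1=1(const) G2=G3=0 G3=0(const) G4=G4|G1=1|1=1 -> 11001
Fixed point reached at step 2: 11001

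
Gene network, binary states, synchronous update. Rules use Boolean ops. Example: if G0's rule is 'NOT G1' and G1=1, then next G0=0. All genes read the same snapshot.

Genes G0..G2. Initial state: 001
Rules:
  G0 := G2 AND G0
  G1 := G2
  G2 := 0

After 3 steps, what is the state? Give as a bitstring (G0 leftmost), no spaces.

Step 1: G0=G2&G0=1&0=0 G1=G2=1 G2=0(const) -> 010
Step 2: G0=G2&G0=0&0=0 G1=G2=0 G2=0(const) -> 000
Step 3: G0=G2&G0=0&0=0 G1=G2=0 G2=0(const) -> 000

000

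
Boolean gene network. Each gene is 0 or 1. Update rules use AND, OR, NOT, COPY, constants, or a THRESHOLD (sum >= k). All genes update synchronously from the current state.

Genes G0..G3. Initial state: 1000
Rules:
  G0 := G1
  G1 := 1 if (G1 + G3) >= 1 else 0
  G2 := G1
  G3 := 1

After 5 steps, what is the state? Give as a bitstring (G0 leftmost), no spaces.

Step 1: G0=G1=0 G1=(0+0>=1)=0 G2=G1=0 G3=1(const) -> 0001
Step 2: G0=G1=0 G1=(0+1>=1)=1 G2=G1=0 G3=1(const) -> 0101
Step 3: G0=G1=1 G1=(1+1>=1)=1 G2=G1=1 G3=1(const) -> 1111
Step 4: G0=G1=1 G1=(1+1>=1)=1 G2=G1=1 G3=1(const) -> 1111
Step 5: G0=G1=1 G1=(1+1>=1)=1 G2=G1=1 G3=1(const) -> 1111

1111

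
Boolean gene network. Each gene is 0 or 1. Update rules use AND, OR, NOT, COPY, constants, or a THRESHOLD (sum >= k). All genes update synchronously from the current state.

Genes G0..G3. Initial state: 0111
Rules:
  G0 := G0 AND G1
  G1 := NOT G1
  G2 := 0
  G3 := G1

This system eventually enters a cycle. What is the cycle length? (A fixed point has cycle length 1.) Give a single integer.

Answer: 2

Derivation:
Step 0: 0111
Step 1: G0=G0&G1=0&1=0 G1=NOT G1=NOT 1=0 G2=0(const) G3=G1=1 -> 0001
Step 2: G0=G0&G1=0&0=0 G1=NOT G1=NOT 0=1 G2=0(const) G3=G1=0 -> 0100
Step 3: G0=G0&G1=0&1=0 G1=NOT G1=NOT 1=0 G2=0(const) G3=G1=1 -> 0001
State from step 3 equals state from step 1 -> cycle length 2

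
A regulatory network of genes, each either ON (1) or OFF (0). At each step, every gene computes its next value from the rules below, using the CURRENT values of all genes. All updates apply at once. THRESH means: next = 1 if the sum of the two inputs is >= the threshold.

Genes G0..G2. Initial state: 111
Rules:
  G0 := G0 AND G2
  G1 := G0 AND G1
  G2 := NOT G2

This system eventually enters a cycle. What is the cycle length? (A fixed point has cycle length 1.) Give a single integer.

Answer: 2

Derivation:
Step 0: 111
Step 1: G0=G0&G2=1&1=1 G1=G0&G1=1&1=1 G2=NOT G2=NOT 1=0 -> 110
Step 2: G0=G0&G2=1&0=0 G1=G0&G1=1&1=1 G2=NOT G2=NOT 0=1 -> 011
Step 3: G0=G0&G2=0&1=0 G1=G0&G1=0&1=0 G2=NOT G2=NOT 1=0 -> 000
Step 4: G0=G0&G2=0&0=0 G1=G0&G1=0&0=0 G2=NOT G2=NOT 0=1 -> 001
Step 5: G0=G0&G2=0&1=0 G1=G0&G1=0&0=0 G2=NOT G2=NOT 1=0 -> 000
State from step 5 equals state from step 3 -> cycle length 2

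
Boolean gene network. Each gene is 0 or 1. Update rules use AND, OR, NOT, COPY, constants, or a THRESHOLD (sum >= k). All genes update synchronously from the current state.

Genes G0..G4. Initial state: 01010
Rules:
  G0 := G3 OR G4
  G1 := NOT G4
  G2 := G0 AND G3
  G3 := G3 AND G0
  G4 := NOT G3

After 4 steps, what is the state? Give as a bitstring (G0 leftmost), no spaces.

Step 1: G0=G3|G4=1|0=1 G1=NOT G4=NOT 0=1 G2=G0&G3=0&1=0 G3=G3&G0=1&0=0 G4=NOT G3=NOT 1=0 -> 11000
Step 2: G0=G3|G4=0|0=0 G1=NOT G4=NOT 0=1 G2=G0&G3=1&0=0 G3=G3&G0=0&1=0 G4=NOT G3=NOT 0=1 -> 01001
Step 3: G0=G3|G4=0|1=1 G1=NOT G4=NOT 1=0 G2=G0&G3=0&0=0 G3=G3&G0=0&0=0 G4=NOT G3=NOT 0=1 -> 10001
Step 4: G0=G3|G4=0|1=1 G1=NOT G4=NOT 1=0 G2=G0&G3=1&0=0 G3=G3&G0=0&1=0 G4=NOT G3=NOT 0=1 -> 10001

10001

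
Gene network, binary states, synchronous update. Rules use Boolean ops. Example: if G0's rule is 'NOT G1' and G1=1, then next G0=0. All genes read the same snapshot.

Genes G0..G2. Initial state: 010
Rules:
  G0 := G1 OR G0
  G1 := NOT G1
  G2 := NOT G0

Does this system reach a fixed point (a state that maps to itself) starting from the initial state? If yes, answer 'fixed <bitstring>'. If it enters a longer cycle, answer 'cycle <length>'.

Step 0: 010
Step 1: G0=G1|G0=1|0=1 G1=NOT G1=NOT 1=0 G2=NOT G0=NOT 0=1 -> 101
Step 2: G0=G1|G0=0|1=1 G1=NOT G1=NOT 0=1 G2=NOT G0=NOT 1=0 -> 110
Step 3: G0=G1|G0=1|1=1 G1=NOT G1=NOT 1=0 G2=NOT G0=NOT 1=0 -> 100
Step 4: G0=G1|G0=0|1=1 G1=NOT G1=NOT 0=1 G2=NOT G0=NOT 1=0 -> 110
Cycle of length 2 starting at step 2 -> no fixed point

Answer: cycle 2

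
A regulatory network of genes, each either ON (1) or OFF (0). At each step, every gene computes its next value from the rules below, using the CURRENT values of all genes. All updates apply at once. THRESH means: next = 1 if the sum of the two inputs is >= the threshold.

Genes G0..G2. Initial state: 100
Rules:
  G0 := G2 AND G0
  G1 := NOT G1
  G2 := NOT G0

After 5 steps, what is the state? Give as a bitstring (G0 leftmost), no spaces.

Step 1: G0=G2&G0=0&1=0 G1=NOT G1=NOT 0=1 G2=NOT G0=NOT 1=0 -> 010
Step 2: G0=G2&G0=0&0=0 G1=NOT G1=NOT 1=0 G2=NOT G0=NOT 0=1 -> 001
Step 3: G0=G2&G0=1&0=0 G1=NOT G1=NOT 0=1 G2=NOT G0=NOT 0=1 -> 011
Step 4: G0=G2&G0=1&0=0 G1=NOT G1=NOT 1=0 G2=NOT G0=NOT 0=1 -> 001
Step 5: G0=G2&G0=1&0=0 G1=NOT G1=NOT 0=1 G2=NOT G0=NOT 0=1 -> 011

011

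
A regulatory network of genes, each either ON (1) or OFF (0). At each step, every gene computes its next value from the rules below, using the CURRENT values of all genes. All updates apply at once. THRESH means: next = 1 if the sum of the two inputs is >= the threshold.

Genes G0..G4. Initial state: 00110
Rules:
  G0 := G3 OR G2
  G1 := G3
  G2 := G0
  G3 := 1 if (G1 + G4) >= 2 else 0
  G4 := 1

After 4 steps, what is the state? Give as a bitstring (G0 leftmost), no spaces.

Step 1: G0=G3|G2=1|1=1 G1=G3=1 G2=G0=0 G3=(0+0>=2)=0 G4=1(const) -> 11001
Step 2: G0=G3|G2=0|0=0 G1=G3=0 G2=G0=1 G3=(1+1>=2)=1 G4=1(const) -> 00111
Step 3: G0=G3|G2=1|1=1 G1=G3=1 G2=G0=0 G3=(0+1>=2)=0 G4=1(const) -> 11001
Step 4: G0=G3|G2=0|0=0 G1=G3=0 G2=G0=1 G3=(1+1>=2)=1 G4=1(const) -> 00111

00111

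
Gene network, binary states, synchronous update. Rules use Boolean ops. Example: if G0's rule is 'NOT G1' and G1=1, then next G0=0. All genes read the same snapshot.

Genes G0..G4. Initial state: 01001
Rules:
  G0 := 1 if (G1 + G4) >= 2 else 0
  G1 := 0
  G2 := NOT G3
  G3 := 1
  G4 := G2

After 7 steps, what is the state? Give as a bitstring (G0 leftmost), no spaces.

Step 1: G0=(1+1>=2)=1 G1=0(const) G2=NOT G3=NOT 0=1 G3=1(const) G4=G2=0 -> 10110
Step 2: G0=(0+0>=2)=0 G1=0(const) G2=NOT G3=NOT 1=0 G3=1(const) G4=G2=1 -> 00011
Step 3: G0=(0+1>=2)=0 G1=0(const) G2=NOT G3=NOT 1=0 G3=1(const) G4=G2=0 -> 00010
Step 4: G0=(0+0>=2)=0 G1=0(const) G2=NOT G3=NOT 1=0 G3=1(const) G4=G2=0 -> 00010
Step 5: G0=(0+0>=2)=0 G1=0(const) G2=NOT G3=NOT 1=0 G3=1(const) G4=G2=0 -> 00010
Step 6: G0=(0+0>=2)=0 G1=0(const) G2=NOT G3=NOT 1=0 G3=1(const) G4=G2=0 -> 00010
Step 7: G0=(0+0>=2)=0 G1=0(const) G2=NOT G3=NOT 1=0 G3=1(const) G4=G2=0 -> 00010

00010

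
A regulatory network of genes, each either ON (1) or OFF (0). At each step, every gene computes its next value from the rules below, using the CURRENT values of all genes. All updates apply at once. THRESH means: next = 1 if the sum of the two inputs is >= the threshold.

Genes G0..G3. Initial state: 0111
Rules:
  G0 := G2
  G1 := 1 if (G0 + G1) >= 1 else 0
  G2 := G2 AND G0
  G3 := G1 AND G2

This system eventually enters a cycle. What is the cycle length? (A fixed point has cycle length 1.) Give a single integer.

Step 0: 0111
Step 1: G0=G2=1 G1=(0+1>=1)=1 G2=G2&G0=1&0=0 G3=G1&G2=1&1=1 -> 1101
Step 2: G0=G2=0 G1=(1+1>=1)=1 G2=G2&G0=0&1=0 G3=G1&G2=1&0=0 -> 0100
Step 3: G0=G2=0 G1=(0+1>=1)=1 G2=G2&G0=0&0=0 G3=G1&G2=1&0=0 -> 0100
State from step 3 equals state from step 2 -> cycle length 1

Answer: 1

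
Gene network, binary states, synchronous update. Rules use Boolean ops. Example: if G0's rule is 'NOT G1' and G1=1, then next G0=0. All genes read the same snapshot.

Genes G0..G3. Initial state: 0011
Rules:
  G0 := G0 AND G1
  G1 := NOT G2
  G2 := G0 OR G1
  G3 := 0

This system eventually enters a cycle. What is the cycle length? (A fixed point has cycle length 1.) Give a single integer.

Answer: 4

Derivation:
Step 0: 0011
Step 1: G0=G0&G1=0&0=0 G1=NOT G2=NOT 1=0 G2=G0|G1=0|0=0 G3=0(const) -> 0000
Step 2: G0=G0&G1=0&0=0 G1=NOT G2=NOT 0=1 G2=G0|G1=0|0=0 G3=0(const) -> 0100
Step 3: G0=G0&G1=0&1=0 G1=NOT G2=NOT 0=1 G2=G0|G1=0|1=1 G3=0(const) -> 0110
Step 4: G0=G0&G1=0&1=0 G1=NOT G2=NOT 1=0 G2=G0|G1=0|1=1 G3=0(const) -> 0010
Step 5: G0=G0&G1=0&0=0 G1=NOT G2=NOT 1=0 G2=G0|G1=0|0=0 G3=0(const) -> 0000
State from step 5 equals state from step 1 -> cycle length 4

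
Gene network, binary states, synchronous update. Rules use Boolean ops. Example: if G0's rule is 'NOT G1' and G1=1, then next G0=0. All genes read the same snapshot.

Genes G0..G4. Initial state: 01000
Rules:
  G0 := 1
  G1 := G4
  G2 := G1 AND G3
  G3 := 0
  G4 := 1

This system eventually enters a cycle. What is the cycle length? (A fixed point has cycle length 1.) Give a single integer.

Answer: 1

Derivation:
Step 0: 01000
Step 1: G0=1(const) G1=G4=0 G2=G1&G3=1&0=0 G3=0(const) G4=1(const) -> 10001
Step 2: G0=1(const) G1=G4=1 G2=G1&G3=0&0=0 G3=0(const) G4=1(const) -> 11001
Step 3: G0=1(const) G1=G4=1 G2=G1&G3=1&0=0 G3=0(const) G4=1(const) -> 11001
State from step 3 equals state from step 2 -> cycle length 1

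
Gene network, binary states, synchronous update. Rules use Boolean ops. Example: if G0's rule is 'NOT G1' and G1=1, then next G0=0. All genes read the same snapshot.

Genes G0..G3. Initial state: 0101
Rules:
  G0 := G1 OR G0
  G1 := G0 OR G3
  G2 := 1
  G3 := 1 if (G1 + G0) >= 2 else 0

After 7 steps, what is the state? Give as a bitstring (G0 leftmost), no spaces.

Step 1: G0=G1|G0=1|0=1 G1=G0|G3=0|1=1 G2=1(const) G3=(1+0>=2)=0 -> 1110
Step 2: G0=G1|G0=1|1=1 G1=G0|G3=1|0=1 G2=1(const) G3=(1+1>=2)=1 -> 1111
Step 3: G0=G1|G0=1|1=1 G1=G0|G3=1|1=1 G2=1(const) G3=(1+1>=2)=1 -> 1111
Step 4: G0=G1|G0=1|1=1 G1=G0|G3=1|1=1 G2=1(const) G3=(1+1>=2)=1 -> 1111
Step 5: G0=G1|G0=1|1=1 G1=G0|G3=1|1=1 G2=1(const) G3=(1+1>=2)=1 -> 1111
Step 6: G0=G1|G0=1|1=1 G1=G0|G3=1|1=1 G2=1(const) G3=(1+1>=2)=1 -> 1111
Step 7: G0=G1|G0=1|1=1 G1=G0|G3=1|1=1 G2=1(const) G3=(1+1>=2)=1 -> 1111

1111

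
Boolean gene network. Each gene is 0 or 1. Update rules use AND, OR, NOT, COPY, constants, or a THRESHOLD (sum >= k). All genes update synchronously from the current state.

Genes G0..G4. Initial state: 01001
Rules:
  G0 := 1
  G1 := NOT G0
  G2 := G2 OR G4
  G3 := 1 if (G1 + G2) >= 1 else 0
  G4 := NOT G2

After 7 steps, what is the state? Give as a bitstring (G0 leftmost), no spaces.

Step 1: G0=1(const) G1=NOT G0=NOT 0=1 G2=G2|G4=0|1=1 G3=(1+0>=1)=1 G4=NOT G2=NOT 0=1 -> 11111
Step 2: G0=1(const) G1=NOT G0=NOT 1=0 G2=G2|G4=1|1=1 G3=(1+1>=1)=1 G4=NOT G2=NOT 1=0 -> 10110
Step 3: G0=1(const) G1=NOT G0=NOT 1=0 G2=G2|G4=1|0=1 G3=(0+1>=1)=1 G4=NOT G2=NOT 1=0 -> 10110
Step 4: G0=1(const) G1=NOT G0=NOT 1=0 G2=G2|G4=1|0=1 G3=(0+1>=1)=1 G4=NOT G2=NOT 1=0 -> 10110
Step 5: G0=1(const) G1=NOT G0=NOT 1=0 G2=G2|G4=1|0=1 G3=(0+1>=1)=1 G4=NOT G2=NOT 1=0 -> 10110
Step 6: G0=1(const) G1=NOT G0=NOT 1=0 G2=G2|G4=1|0=1 G3=(0+1>=1)=1 G4=NOT G2=NOT 1=0 -> 10110
Step 7: G0=1(const) G1=NOT G0=NOT 1=0 G2=G2|G4=1|0=1 G3=(0+1>=1)=1 G4=NOT G2=NOT 1=0 -> 10110

10110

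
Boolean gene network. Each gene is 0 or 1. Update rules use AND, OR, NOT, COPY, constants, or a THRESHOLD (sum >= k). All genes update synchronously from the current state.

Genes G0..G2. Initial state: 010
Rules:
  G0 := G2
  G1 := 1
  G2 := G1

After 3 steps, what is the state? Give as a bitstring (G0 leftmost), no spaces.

Step 1: G0=G2=0 G1=1(const) G2=G1=1 -> 011
Step 2: G0=G2=1 G1=1(const) G2=G1=1 -> 111
Step 3: G0=G2=1 G1=1(const) G2=G1=1 -> 111

111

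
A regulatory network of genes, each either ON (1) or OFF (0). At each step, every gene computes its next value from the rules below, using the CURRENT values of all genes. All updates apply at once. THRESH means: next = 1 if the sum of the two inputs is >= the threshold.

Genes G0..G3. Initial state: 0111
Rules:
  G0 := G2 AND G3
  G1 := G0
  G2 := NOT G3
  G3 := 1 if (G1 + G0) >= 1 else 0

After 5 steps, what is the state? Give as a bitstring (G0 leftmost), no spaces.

Step 1: G0=G2&G3=1&1=1 G1=G0=0 G2=NOT G3=NOT 1=0 G3=(1+0>=1)=1 -> 1001
Step 2: G0=G2&G3=0&1=0 G1=G0=1 G2=NOT G3=NOT 1=0 G3=(0+1>=1)=1 -> 0101
Step 3: G0=G2&G3=0&1=0 G1=G0=0 G2=NOT G3=NOT 1=0 G3=(1+0>=1)=1 -> 0001
Step 4: G0=G2&G3=0&1=0 G1=G0=0 G2=NOT G3=NOT 1=0 G3=(0+0>=1)=0 -> 0000
Step 5: G0=G2&G3=0&0=0 G1=G0=0 G2=NOT G3=NOT 0=1 G3=(0+0>=1)=0 -> 0010

0010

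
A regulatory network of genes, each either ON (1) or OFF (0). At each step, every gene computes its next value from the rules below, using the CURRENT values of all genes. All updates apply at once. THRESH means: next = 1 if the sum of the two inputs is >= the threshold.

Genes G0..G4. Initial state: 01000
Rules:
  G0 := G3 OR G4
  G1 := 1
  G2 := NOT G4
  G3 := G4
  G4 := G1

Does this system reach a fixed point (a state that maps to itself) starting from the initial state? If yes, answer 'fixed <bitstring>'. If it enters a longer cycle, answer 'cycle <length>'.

Answer: fixed 11011

Derivation:
Step 0: 01000
Step 1: G0=G3|G4=0|0=0 G1=1(const) G2=NOT G4=NOT 0=1 G3=G4=0 G4=G1=1 -> 01101
Step 2: G0=G3|G4=0|1=1 G1=1(const) G2=NOT G4=NOT 1=0 G3=G4=1 G4=G1=1 -> 11011
Step 3: G0=G3|G4=1|1=1 G1=1(const) G2=NOT G4=NOT 1=0 G3=G4=1 G4=G1=1 -> 11011
Fixed point reached at step 2: 11011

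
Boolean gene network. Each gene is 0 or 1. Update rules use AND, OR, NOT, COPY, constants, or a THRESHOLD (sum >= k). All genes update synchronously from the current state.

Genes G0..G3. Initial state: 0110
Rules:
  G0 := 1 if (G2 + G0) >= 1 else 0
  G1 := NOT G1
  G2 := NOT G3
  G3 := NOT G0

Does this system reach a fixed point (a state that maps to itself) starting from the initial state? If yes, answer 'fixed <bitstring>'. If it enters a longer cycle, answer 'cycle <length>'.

Answer: cycle 2

Derivation:
Step 0: 0110
Step 1: G0=(1+0>=1)=1 G1=NOT G1=NOT 1=0 G2=NOT G3=NOT 0=1 G3=NOT G0=NOT 0=1 -> 1011
Step 2: G0=(1+1>=1)=1 G1=NOT G1=NOT 0=1 G2=NOT G3=NOT 1=0 G3=NOT G0=NOT 1=0 -> 1100
Step 3: G0=(0+1>=1)=1 G1=NOT G1=NOT 1=0 G2=NOT G3=NOT 0=1 G3=NOT G0=NOT 1=0 -> 1010
Step 4: G0=(1+1>=1)=1 G1=NOT G1=NOT 0=1 G2=NOT G3=NOT 0=1 G3=NOT G0=NOT 1=0 -> 1110
Step 5: G0=(1+1>=1)=1 G1=NOT G1=NOT 1=0 G2=NOT G3=NOT 0=1 G3=NOT G0=NOT 1=0 -> 1010
Cycle of length 2 starting at step 3 -> no fixed point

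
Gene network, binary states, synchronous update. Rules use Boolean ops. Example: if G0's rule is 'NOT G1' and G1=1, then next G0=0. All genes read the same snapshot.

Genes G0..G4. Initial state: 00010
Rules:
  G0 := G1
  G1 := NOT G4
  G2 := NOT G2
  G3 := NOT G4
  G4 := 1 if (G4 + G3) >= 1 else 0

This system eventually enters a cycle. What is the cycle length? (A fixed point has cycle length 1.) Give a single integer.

Step 0: 00010
Step 1: G0=G1=0 G1=NOT G4=NOT 0=1 G2=NOT G2=NOT 0=1 G3=NOT G4=NOT 0=1 G4=(0+1>=1)=1 -> 01111
Step 2: G0=G1=1 G1=NOT G4=NOT 1=0 G2=NOT G2=NOT 1=0 G3=NOT G4=NOT 1=0 G4=(1+1>=1)=1 -> 10001
Step 3: G0=G1=0 G1=NOT G4=NOT 1=0 G2=NOT G2=NOT 0=1 G3=NOT G4=NOT 1=0 G4=(1+0>=1)=1 -> 00101
Step 4: G0=G1=0 G1=NOT G4=NOT 1=0 G2=NOT G2=NOT 1=0 G3=NOT G4=NOT 1=0 G4=(1+0>=1)=1 -> 00001
Step 5: G0=G1=0 G1=NOT G4=NOT 1=0 G2=NOT G2=NOT 0=1 G3=NOT G4=NOT 1=0 G4=(1+0>=1)=1 -> 00101
State from step 5 equals state from step 3 -> cycle length 2

Answer: 2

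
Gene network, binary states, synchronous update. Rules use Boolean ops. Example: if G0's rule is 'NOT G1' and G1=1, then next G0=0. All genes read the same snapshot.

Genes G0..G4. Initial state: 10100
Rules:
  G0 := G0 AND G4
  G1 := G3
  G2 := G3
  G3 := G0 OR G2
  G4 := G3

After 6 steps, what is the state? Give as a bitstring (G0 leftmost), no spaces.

Step 1: G0=G0&G4=1&0=0 G1=G3=0 G2=G3=0 G3=G0|G2=1|1=1 G4=G3=0 -> 00010
Step 2: G0=G0&G4=0&0=0 G1=G3=1 G2=G3=1 G3=G0|G2=0|0=0 G4=G3=1 -> 01101
Step 3: G0=G0&G4=0&1=0 G1=G3=0 G2=G3=0 G3=G0|G2=0|1=1 G4=G3=0 -> 00010
Step 4: G0=G0&G4=0&0=0 G1=G3=1 G2=G3=1 G3=G0|G2=0|0=0 G4=G3=1 -> 01101
Step 5: G0=G0&G4=0&1=0 G1=G3=0 G2=G3=0 G3=G0|G2=0|1=1 G4=G3=0 -> 00010
Step 6: G0=G0&G4=0&0=0 G1=G3=1 G2=G3=1 G3=G0|G2=0|0=0 G4=G3=1 -> 01101

01101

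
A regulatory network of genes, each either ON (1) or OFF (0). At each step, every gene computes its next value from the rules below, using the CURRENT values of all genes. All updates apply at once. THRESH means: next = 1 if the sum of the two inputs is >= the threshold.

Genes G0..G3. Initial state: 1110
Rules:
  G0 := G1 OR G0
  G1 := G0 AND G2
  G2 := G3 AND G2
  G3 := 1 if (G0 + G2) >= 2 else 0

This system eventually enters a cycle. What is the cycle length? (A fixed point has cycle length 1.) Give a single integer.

Answer: 1

Derivation:
Step 0: 1110
Step 1: G0=G1|G0=1|1=1 G1=G0&G2=1&1=1 G2=G3&G2=0&1=0 G3=(1+1>=2)=1 -> 1101
Step 2: G0=G1|G0=1|1=1 G1=G0&G2=1&0=0 G2=G3&G2=1&0=0 G3=(1+0>=2)=0 -> 1000
Step 3: G0=G1|G0=0|1=1 G1=G0&G2=1&0=0 G2=G3&G2=0&0=0 G3=(1+0>=2)=0 -> 1000
State from step 3 equals state from step 2 -> cycle length 1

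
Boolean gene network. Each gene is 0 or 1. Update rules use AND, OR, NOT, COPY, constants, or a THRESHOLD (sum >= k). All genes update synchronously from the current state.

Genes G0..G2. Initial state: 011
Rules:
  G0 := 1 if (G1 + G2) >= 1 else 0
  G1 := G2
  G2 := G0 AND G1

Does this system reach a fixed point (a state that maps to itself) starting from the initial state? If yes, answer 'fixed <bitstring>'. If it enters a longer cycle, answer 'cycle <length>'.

Answer: cycle 2

Derivation:
Step 0: 011
Step 1: G0=(1+1>=1)=1 G1=G2=1 G2=G0&G1=0&1=0 -> 110
Step 2: G0=(1+0>=1)=1 G1=G2=0 G2=G0&G1=1&1=1 -> 101
Step 3: G0=(0+1>=1)=1 G1=G2=1 G2=G0&G1=1&0=0 -> 110
Cycle of length 2 starting at step 1 -> no fixed point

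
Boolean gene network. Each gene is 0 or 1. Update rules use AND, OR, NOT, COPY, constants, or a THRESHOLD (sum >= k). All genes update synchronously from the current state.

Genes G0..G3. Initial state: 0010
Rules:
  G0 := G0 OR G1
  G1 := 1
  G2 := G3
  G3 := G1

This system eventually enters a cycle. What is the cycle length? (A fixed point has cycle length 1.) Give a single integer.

Step 0: 0010
Step 1: G0=G0|G1=0|0=0 G1=1(const) G2=G3=0 G3=G1=0 -> 0100
Step 2: G0=G0|G1=0|1=1 G1=1(const) G2=G3=0 G3=G1=1 -> 1101
Step 3: G0=G0|G1=1|1=1 G1=1(const) G2=G3=1 G3=G1=1 -> 1111
Step 4: G0=G0|G1=1|1=1 G1=1(const) G2=G3=1 G3=G1=1 -> 1111
State from step 4 equals state from step 3 -> cycle length 1

Answer: 1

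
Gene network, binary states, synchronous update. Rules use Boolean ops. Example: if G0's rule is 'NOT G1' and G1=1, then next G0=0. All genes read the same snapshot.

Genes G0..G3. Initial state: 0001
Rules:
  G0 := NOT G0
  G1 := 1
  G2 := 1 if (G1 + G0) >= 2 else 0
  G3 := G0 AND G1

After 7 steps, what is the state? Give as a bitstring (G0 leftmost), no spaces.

Step 1: G0=NOT G0=NOT 0=1 G1=1(const) G2=(0+0>=2)=0 G3=G0&G1=0&0=0 -> 1100
Step 2: G0=NOT G0=NOT 1=0 G1=1(const) G2=(1+1>=2)=1 G3=G0&G1=1&1=1 -> 0111
Step 3: G0=NOT G0=NOT 0=1 G1=1(const) G2=(1+0>=2)=0 G3=G0&G1=0&1=0 -> 1100
Step 4: G0=NOT G0=NOT 1=0 G1=1(const) G2=(1+1>=2)=1 G3=G0&G1=1&1=1 -> 0111
Step 5: G0=NOT G0=NOT 0=1 G1=1(const) G2=(1+0>=2)=0 G3=G0&G1=0&1=0 -> 1100
Step 6: G0=NOT G0=NOT 1=0 G1=1(const) G2=(1+1>=2)=1 G3=G0&G1=1&1=1 -> 0111
Step 7: G0=NOT G0=NOT 0=1 G1=1(const) G2=(1+0>=2)=0 G3=G0&G1=0&1=0 -> 1100

1100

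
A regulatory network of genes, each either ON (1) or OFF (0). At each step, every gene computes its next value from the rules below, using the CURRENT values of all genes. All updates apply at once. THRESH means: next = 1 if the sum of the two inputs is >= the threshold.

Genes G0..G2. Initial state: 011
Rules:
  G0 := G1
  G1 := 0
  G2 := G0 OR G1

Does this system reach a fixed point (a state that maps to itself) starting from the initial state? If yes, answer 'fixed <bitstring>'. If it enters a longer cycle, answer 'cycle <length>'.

Step 0: 011
Step 1: G0=G1=1 G1=0(const) G2=G0|G1=0|1=1 -> 101
Step 2: G0=G1=0 G1=0(const) G2=G0|G1=1|0=1 -> 001
Step 3: G0=G1=0 G1=0(const) G2=G0|G1=0|0=0 -> 000
Step 4: G0=G1=0 G1=0(const) G2=G0|G1=0|0=0 -> 000
Fixed point reached at step 3: 000

Answer: fixed 000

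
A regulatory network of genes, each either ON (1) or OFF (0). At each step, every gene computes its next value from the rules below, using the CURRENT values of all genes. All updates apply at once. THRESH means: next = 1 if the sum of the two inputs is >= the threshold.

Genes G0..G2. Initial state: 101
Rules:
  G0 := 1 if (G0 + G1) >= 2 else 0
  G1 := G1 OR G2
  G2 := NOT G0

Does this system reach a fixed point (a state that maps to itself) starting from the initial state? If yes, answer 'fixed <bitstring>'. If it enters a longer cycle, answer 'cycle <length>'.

Answer: fixed 011

Derivation:
Step 0: 101
Step 1: G0=(1+0>=2)=0 G1=G1|G2=0|1=1 G2=NOT G0=NOT 1=0 -> 010
Step 2: G0=(0+1>=2)=0 G1=G1|G2=1|0=1 G2=NOT G0=NOT 0=1 -> 011
Step 3: G0=(0+1>=2)=0 G1=G1|G2=1|1=1 G2=NOT G0=NOT 0=1 -> 011
Fixed point reached at step 2: 011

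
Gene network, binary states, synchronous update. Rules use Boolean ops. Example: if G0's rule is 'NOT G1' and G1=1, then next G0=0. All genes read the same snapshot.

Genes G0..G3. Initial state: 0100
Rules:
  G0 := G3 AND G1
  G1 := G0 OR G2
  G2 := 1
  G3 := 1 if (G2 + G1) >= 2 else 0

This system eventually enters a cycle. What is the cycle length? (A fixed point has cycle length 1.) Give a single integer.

Answer: 1

Derivation:
Step 0: 0100
Step 1: G0=G3&G1=0&1=0 G1=G0|G2=0|0=0 G2=1(const) G3=(0+1>=2)=0 -> 0010
Step 2: G0=G3&G1=0&0=0 G1=G0|G2=0|1=1 G2=1(const) G3=(1+0>=2)=0 -> 0110
Step 3: G0=G3&G1=0&1=0 G1=G0|G2=0|1=1 G2=1(const) G3=(1+1>=2)=1 -> 0111
Step 4: G0=G3&G1=1&1=1 G1=G0|G2=0|1=1 G2=1(const) G3=(1+1>=2)=1 -> 1111
Step 5: G0=G3&G1=1&1=1 G1=G0|G2=1|1=1 G2=1(const) G3=(1+1>=2)=1 -> 1111
State from step 5 equals state from step 4 -> cycle length 1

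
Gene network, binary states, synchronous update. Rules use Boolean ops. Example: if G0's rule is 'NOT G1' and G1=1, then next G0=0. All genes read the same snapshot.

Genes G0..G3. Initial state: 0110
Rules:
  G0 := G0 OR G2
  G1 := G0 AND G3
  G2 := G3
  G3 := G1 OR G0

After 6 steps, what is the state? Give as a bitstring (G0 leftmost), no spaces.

Step 1: G0=G0|G2=0|1=1 G1=G0&G3=0&0=0 G2=G3=0 G3=G1|G0=1|0=1 -> 1001
Step 2: G0=G0|G2=1|0=1 G1=G0&G3=1&1=1 G2=G3=1 G3=G1|G0=0|1=1 -> 1111
Step 3: G0=G0|G2=1|1=1 G1=G0&G3=1&1=1 G2=G3=1 G3=G1|G0=1|1=1 -> 1111
Step 4: G0=G0|G2=1|1=1 G1=G0&G3=1&1=1 G2=G3=1 G3=G1|G0=1|1=1 -> 1111
Step 5: G0=G0|G2=1|1=1 G1=G0&G3=1&1=1 G2=G3=1 G3=G1|G0=1|1=1 -> 1111
Step 6: G0=G0|G2=1|1=1 G1=G0&G3=1&1=1 G2=G3=1 G3=G1|G0=1|1=1 -> 1111

1111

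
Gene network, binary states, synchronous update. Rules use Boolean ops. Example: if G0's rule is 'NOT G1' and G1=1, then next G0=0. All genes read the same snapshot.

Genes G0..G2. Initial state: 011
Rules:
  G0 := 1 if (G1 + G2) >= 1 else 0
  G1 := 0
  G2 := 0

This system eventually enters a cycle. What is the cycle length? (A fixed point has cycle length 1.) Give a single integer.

Step 0: 011
Step 1: G0=(1+1>=1)=1 G1=0(const) G2=0(const) -> 100
Step 2: G0=(0+0>=1)=0 G1=0(const) G2=0(const) -> 000
Step 3: G0=(0+0>=1)=0 G1=0(const) G2=0(const) -> 000
State from step 3 equals state from step 2 -> cycle length 1

Answer: 1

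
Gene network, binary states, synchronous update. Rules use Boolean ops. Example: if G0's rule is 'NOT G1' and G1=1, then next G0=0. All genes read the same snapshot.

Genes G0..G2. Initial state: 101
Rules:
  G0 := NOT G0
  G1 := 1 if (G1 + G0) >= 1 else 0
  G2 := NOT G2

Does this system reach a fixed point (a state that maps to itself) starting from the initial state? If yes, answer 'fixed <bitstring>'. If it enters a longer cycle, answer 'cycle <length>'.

Answer: cycle 2

Derivation:
Step 0: 101
Step 1: G0=NOT G0=NOT 1=0 G1=(0+1>=1)=1 G2=NOT G2=NOT 1=0 -> 010
Step 2: G0=NOT G0=NOT 0=1 G1=(1+0>=1)=1 G2=NOT G2=NOT 0=1 -> 111
Step 3: G0=NOT G0=NOT 1=0 G1=(1+1>=1)=1 G2=NOT G2=NOT 1=0 -> 010
Cycle of length 2 starting at step 1 -> no fixed point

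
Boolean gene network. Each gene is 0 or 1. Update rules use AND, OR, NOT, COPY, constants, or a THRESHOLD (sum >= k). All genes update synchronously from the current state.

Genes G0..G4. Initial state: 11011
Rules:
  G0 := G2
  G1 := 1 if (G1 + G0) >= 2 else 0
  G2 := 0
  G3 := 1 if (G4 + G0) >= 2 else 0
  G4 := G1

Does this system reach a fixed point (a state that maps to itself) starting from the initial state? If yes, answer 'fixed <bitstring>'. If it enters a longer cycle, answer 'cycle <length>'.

Answer: fixed 00000

Derivation:
Step 0: 11011
Step 1: G0=G2=0 G1=(1+1>=2)=1 G2=0(const) G3=(1+1>=2)=1 G4=G1=1 -> 01011
Step 2: G0=G2=0 G1=(1+0>=2)=0 G2=0(const) G3=(1+0>=2)=0 G4=G1=1 -> 00001
Step 3: G0=G2=0 G1=(0+0>=2)=0 G2=0(const) G3=(1+0>=2)=0 G4=G1=0 -> 00000
Step 4: G0=G2=0 G1=(0+0>=2)=0 G2=0(const) G3=(0+0>=2)=0 G4=G1=0 -> 00000
Fixed point reached at step 3: 00000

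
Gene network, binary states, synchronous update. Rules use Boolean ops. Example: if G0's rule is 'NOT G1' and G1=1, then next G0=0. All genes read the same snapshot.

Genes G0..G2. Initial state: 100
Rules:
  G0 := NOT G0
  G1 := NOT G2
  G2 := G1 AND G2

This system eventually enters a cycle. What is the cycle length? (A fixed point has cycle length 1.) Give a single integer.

Step 0: 100
Step 1: G0=NOT G0=NOT 1=0 G1=NOT G2=NOT 0=1 G2=G1&G2=0&0=0 -> 010
Step 2: G0=NOT G0=NOT 0=1 G1=NOT G2=NOT 0=1 G2=G1&G2=1&0=0 -> 110
Step 3: G0=NOT G0=NOT 1=0 G1=NOT G2=NOT 0=1 G2=G1&G2=1&0=0 -> 010
State from step 3 equals state from step 1 -> cycle length 2

Answer: 2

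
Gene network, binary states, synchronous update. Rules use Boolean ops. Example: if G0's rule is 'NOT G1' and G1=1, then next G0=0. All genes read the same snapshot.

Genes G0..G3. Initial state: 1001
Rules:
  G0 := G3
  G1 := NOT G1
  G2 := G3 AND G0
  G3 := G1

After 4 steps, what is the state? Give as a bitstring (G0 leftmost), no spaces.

Step 1: G0=G3=1 G1=NOT G1=NOT 0=1 G2=G3&G0=1&1=1 G3=G1=0 -> 1110
Step 2: G0=G3=0 G1=NOT G1=NOT 1=0 G2=G3&G0=0&1=0 G3=G1=1 -> 0001
Step 3: G0=G3=1 G1=NOT G1=NOT 0=1 G2=G3&G0=1&0=0 G3=G1=0 -> 1100
Step 4: G0=G3=0 G1=NOT G1=NOT 1=0 G2=G3&G0=0&1=0 G3=G1=1 -> 0001

0001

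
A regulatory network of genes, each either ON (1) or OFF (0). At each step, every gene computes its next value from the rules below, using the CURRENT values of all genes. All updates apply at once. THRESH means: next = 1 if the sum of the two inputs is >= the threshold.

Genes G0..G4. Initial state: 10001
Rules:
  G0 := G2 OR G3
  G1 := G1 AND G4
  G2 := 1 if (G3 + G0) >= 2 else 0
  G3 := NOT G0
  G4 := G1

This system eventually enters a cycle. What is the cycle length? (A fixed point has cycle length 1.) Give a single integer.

Answer: 5

Derivation:
Step 0: 10001
Step 1: G0=G2|G3=0|0=0 G1=G1&G4=0&1=0 G2=(0+1>=2)=0 G3=NOT G0=NOT 1=0 G4=G1=0 -> 00000
Step 2: G0=G2|G3=0|0=0 G1=G1&G4=0&0=0 G2=(0+0>=2)=0 G3=NOT G0=NOT 0=1 G4=G1=0 -> 00010
Step 3: G0=G2|G3=0|1=1 G1=G1&G4=0&0=0 G2=(1+0>=2)=0 G3=NOT G0=NOT 0=1 G4=G1=0 -> 10010
Step 4: G0=G2|G3=0|1=1 G1=G1&G4=0&0=0 G2=(1+1>=2)=1 G3=NOT G0=NOT 1=0 G4=G1=0 -> 10100
Step 5: G0=G2|G3=1|0=1 G1=G1&G4=0&0=0 G2=(0+1>=2)=0 G3=NOT G0=NOT 1=0 G4=G1=0 -> 10000
Step 6: G0=G2|G3=0|0=0 G1=G1&G4=0&0=0 G2=(0+1>=2)=0 G3=NOT G0=NOT 1=0 G4=G1=0 -> 00000
State from step 6 equals state from step 1 -> cycle length 5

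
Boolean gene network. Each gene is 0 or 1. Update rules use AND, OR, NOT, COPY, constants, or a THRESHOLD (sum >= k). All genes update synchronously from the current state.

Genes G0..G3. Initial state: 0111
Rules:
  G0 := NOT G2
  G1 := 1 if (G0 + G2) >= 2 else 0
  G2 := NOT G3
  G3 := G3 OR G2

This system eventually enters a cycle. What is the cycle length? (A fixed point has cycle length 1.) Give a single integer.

Answer: 1

Derivation:
Step 0: 0111
Step 1: G0=NOT G2=NOT 1=0 G1=(0+1>=2)=0 G2=NOT G3=NOT 1=0 G3=G3|G2=1|1=1 -> 0001
Step 2: G0=NOT G2=NOT 0=1 G1=(0+0>=2)=0 G2=NOT G3=NOT 1=0 G3=G3|G2=1|0=1 -> 1001
Step 3: G0=NOT G2=NOT 0=1 G1=(1+0>=2)=0 G2=NOT G3=NOT 1=0 G3=G3|G2=1|0=1 -> 1001
State from step 3 equals state from step 2 -> cycle length 1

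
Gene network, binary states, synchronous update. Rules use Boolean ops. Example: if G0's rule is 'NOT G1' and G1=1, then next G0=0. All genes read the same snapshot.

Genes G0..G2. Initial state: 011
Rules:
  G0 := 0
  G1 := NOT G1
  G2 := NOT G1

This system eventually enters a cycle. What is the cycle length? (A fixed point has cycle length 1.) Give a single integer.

Step 0: 011
Step 1: G0=0(const) G1=NOT G1=NOT 1=0 G2=NOT G1=NOT 1=0 -> 000
Step 2: G0=0(const) G1=NOT G1=NOT 0=1 G2=NOT G1=NOT 0=1 -> 011
State from step 2 equals state from step 0 -> cycle length 2

Answer: 2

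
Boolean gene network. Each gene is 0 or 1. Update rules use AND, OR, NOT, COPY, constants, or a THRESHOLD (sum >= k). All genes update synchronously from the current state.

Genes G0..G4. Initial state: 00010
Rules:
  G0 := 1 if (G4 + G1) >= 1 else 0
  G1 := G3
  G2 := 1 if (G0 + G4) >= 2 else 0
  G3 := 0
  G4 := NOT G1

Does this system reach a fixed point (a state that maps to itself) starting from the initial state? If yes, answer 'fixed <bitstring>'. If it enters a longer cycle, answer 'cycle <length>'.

Answer: fixed 10101

Derivation:
Step 0: 00010
Step 1: G0=(0+0>=1)=0 G1=G3=1 G2=(0+0>=2)=0 G3=0(const) G4=NOT G1=NOT 0=1 -> 01001
Step 2: G0=(1+1>=1)=1 G1=G3=0 G2=(0+1>=2)=0 G3=0(const) G4=NOT G1=NOT 1=0 -> 10000
Step 3: G0=(0+0>=1)=0 G1=G3=0 G2=(1+0>=2)=0 G3=0(const) G4=NOT G1=NOT 0=1 -> 00001
Step 4: G0=(1+0>=1)=1 G1=G3=0 G2=(0+1>=2)=0 G3=0(const) G4=NOT G1=NOT 0=1 -> 10001
Step 5: G0=(1+0>=1)=1 G1=G3=0 G2=(1+1>=2)=1 G3=0(const) G4=NOT G1=NOT 0=1 -> 10101
Step 6: G0=(1+0>=1)=1 G1=G3=0 G2=(1+1>=2)=1 G3=0(const) G4=NOT G1=NOT 0=1 -> 10101
Fixed point reached at step 5: 10101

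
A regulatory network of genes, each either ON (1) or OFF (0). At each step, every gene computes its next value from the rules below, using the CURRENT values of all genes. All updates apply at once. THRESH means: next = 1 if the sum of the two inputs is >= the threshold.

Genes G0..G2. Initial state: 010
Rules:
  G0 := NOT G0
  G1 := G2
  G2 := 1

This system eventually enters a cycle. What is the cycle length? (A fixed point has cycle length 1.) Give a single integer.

Step 0: 010
Step 1: G0=NOT G0=NOT 0=1 G1=G2=0 G2=1(const) -> 101
Step 2: G0=NOT G0=NOT 1=0 G1=G2=1 G2=1(const) -> 011
Step 3: G0=NOT G0=NOT 0=1 G1=G2=1 G2=1(const) -> 111
Step 4: G0=NOT G0=NOT 1=0 G1=G2=1 G2=1(const) -> 011
State from step 4 equals state from step 2 -> cycle length 2

Answer: 2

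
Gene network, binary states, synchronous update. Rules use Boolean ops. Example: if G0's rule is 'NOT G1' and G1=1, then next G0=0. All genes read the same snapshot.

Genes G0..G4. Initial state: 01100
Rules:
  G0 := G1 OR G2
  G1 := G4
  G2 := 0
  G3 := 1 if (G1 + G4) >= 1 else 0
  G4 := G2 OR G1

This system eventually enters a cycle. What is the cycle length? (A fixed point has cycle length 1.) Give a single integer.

Step 0: 01100
Step 1: G0=G1|G2=1|1=1 G1=G4=0 G2=0(const) G3=(1+0>=1)=1 G4=G2|G1=1|1=1 -> 10011
Step 2: G0=G1|G2=0|0=0 G1=G4=1 G2=0(const) G3=(0+1>=1)=1 G4=G2|G1=0|0=0 -> 01010
Step 3: G0=G1|G2=1|0=1 G1=G4=0 G2=0(const) G3=(1+0>=1)=1 G4=G2|G1=0|1=1 -> 10011
State from step 3 equals state from step 1 -> cycle length 2

Answer: 2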